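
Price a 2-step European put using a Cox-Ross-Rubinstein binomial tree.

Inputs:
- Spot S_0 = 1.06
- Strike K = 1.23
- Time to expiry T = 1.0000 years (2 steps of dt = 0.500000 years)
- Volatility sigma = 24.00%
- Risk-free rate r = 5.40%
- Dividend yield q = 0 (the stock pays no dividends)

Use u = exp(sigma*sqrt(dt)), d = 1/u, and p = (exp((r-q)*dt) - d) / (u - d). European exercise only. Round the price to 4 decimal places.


dt = T/N = 0.500000
u = exp(sigma*sqrt(dt)) = 1.184956; d = 1/u = 0.843913
p = (exp((r-q)*dt) - d) / (u - d) = 0.537923
Discount per step: exp(-r*dt) = 0.973361
Stock lattice S(k, i) with i counting down-moves:
  k=0: S(0,0) = 1.0600
  k=1: S(1,0) = 1.2561; S(1,1) = 0.8945
  k=2: S(2,0) = 1.4884; S(2,1) = 1.0600; S(2,2) = 0.7549
Terminal payoffs V(N, i) = max(K - S_T, 0):
  V(2,0) = 0.000000; V(2,1) = 0.170000; V(2,2) = 0.475079
Backward induction: V(k, i) = exp(-r*dt) * [p * V(k+1, i) + (1-p) * V(k+1, i+1)].
  V(1,0) = exp(-r*dt) * [p*0.000000 + (1-p)*0.170000] = 0.076461
  V(1,1) = exp(-r*dt) * [p*0.170000 + (1-p)*0.475079] = 0.302686
  V(0,0) = exp(-r*dt) * [p*0.076461 + (1-p)*0.302686] = 0.176173

Answer: Price = V(0,0) = 0.1762


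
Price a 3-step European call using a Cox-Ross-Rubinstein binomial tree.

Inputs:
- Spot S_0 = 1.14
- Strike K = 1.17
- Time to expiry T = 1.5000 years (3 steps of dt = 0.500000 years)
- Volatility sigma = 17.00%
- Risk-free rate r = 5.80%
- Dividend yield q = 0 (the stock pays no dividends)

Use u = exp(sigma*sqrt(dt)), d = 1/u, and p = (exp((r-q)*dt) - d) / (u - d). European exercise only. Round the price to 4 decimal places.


Answer: Price = V(0,0) = 0.1339

Derivation:
dt = T/N = 0.500000
u = exp(sigma*sqrt(dt)) = 1.127732; d = 1/u = 0.886736
p = (exp((r-q)*dt) - d) / (u - d) = 0.592080
Discount per step: exp(-r*dt) = 0.971416
Stock lattice S(k, i) with i counting down-moves:
  k=0: S(0,0) = 1.1400
  k=1: S(1,0) = 1.2856; S(1,1) = 1.0109
  k=2: S(2,0) = 1.4498; S(2,1) = 1.1400; S(2,2) = 0.8964
  k=3: S(3,0) = 1.6350; S(3,1) = 1.2856; S(3,2) = 1.0109; S(3,3) = 0.7949
Terminal payoffs V(N, i) = max(S_T - K, 0):
  V(3,0) = 0.465016; V(3,1) = 0.115614; V(3,2) = 0.000000; V(3,3) = 0.000000
Backward induction: V(k, i) = exp(-r*dt) * [p * V(k+1, i) + (1-p) * V(k+1, i+1)].
  V(2,0) = exp(-r*dt) * [p*0.465016 + (1-p)*0.115614] = 0.313270
  V(2,1) = exp(-r*dt) * [p*0.115614 + (1-p)*0.000000] = 0.066496
  V(2,2) = exp(-r*dt) * [p*0.000000 + (1-p)*0.000000] = 0.000000
  V(1,0) = exp(-r*dt) * [p*0.313270 + (1-p)*0.066496] = 0.206529
  V(1,1) = exp(-r*dt) * [p*0.066496 + (1-p)*0.000000] = 0.038246
  V(0,0) = exp(-r*dt) * [p*0.206529 + (1-p)*0.038246] = 0.133942


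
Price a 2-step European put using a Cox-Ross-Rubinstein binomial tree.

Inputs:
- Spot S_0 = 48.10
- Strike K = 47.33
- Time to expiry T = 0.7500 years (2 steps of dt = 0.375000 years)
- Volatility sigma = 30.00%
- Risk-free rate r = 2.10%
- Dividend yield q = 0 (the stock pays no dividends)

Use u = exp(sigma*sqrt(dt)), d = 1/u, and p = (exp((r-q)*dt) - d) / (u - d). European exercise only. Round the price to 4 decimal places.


dt = T/N = 0.375000
u = exp(sigma*sqrt(dt)) = 1.201669; d = 1/u = 0.832176
p = (exp((r-q)*dt) - d) / (u - d) = 0.475598
Discount per step: exp(-r*dt) = 0.992156
Stock lattice S(k, i) with i counting down-moves:
  k=0: S(0,0) = 48.1000
  k=1: S(1,0) = 57.8003; S(1,1) = 40.0276
  k=2: S(2,0) = 69.4568; S(2,1) = 48.1000; S(2,2) = 33.3100
Terminal payoffs V(N, i) = max(K - S_T, 0):
  V(2,0) = 0.000000; V(2,1) = 0.000000; V(2,2) = 14.019965
Backward induction: V(k, i) = exp(-r*dt) * [p * V(k+1, i) + (1-p) * V(k+1, i+1)].
  V(1,0) = exp(-r*dt) * [p*0.000000 + (1-p)*0.000000] = 0.000000
  V(1,1) = exp(-r*dt) * [p*0.000000 + (1-p)*14.019965] = 7.294429
  V(0,0) = exp(-r*dt) * [p*0.000000 + (1-p)*7.294429] = 3.795208

Answer: Price = V(0,0) = 3.7952


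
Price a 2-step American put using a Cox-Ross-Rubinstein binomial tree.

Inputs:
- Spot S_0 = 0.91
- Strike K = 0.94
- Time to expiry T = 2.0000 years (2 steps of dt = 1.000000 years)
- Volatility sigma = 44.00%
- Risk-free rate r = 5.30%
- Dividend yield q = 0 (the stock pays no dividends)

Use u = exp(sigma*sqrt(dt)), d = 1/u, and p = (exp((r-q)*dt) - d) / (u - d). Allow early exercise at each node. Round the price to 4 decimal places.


Answer: Price = V(0,0) = 0.1907

Derivation:
dt = T/N = 1.000000
u = exp(sigma*sqrt(dt)) = 1.552707; d = 1/u = 0.644036
p = (exp((r-q)*dt) - d) / (u - d) = 0.451641
Discount per step: exp(-r*dt) = 0.948380
Stock lattice S(k, i) with i counting down-moves:
  k=0: S(0,0) = 0.9100
  k=1: S(1,0) = 1.4130; S(1,1) = 0.5861
  k=2: S(2,0) = 2.1939; S(2,1) = 0.9100; S(2,2) = 0.3775
Terminal payoffs V(N, i) = max(K - S_T, 0):
  V(2,0) = 0.000000; V(2,1) = 0.030000; V(2,2) = 0.562548
Backward induction: V(k, i) = exp(-r*dt) * [p * V(k+1, i) + (1-p) * V(k+1, i+1)]; then take max(V_cont, immediate exercise) for American.
  V(1,0) = exp(-r*dt) * [p*0.000000 + (1-p)*0.030000] = 0.015602; exercise = 0.000000; V(1,0) = max -> 0.015602
  V(1,1) = exp(-r*dt) * [p*0.030000 + (1-p)*0.562548] = 0.305404; exercise = 0.353927; V(1,1) = max -> 0.353927
  V(0,0) = exp(-r*dt) * [p*0.015602 + (1-p)*0.353927] = 0.190743; exercise = 0.030000; V(0,0) = max -> 0.190743


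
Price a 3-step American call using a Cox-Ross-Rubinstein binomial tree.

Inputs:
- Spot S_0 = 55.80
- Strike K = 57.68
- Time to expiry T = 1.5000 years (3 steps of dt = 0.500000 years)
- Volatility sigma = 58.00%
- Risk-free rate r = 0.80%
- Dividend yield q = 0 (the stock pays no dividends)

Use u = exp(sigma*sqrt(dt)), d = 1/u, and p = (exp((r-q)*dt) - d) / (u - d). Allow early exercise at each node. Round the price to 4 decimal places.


Answer: Price = V(0,0) = 16.2674

Derivation:
dt = T/N = 0.500000
u = exp(sigma*sqrt(dt)) = 1.507002; d = 1/u = 0.663569
p = (exp((r-q)*dt) - d) / (u - d) = 0.403635
Discount per step: exp(-r*dt) = 0.996008
Stock lattice S(k, i) with i counting down-moves:
  k=0: S(0,0) = 55.8000
  k=1: S(1,0) = 84.0907; S(1,1) = 37.0272
  k=2: S(2,0) = 126.7248; S(2,1) = 55.8000; S(2,2) = 24.5701
  k=3: S(3,0) = 190.9745; S(3,1) = 84.0907; S(3,2) = 37.0272; S(3,3) = 16.3040
Terminal payoffs V(N, i) = max(S_T - K, 0):
  V(3,0) = 133.294454; V(3,1) = 26.410685; V(3,2) = 0.000000; V(3,3) = 0.000000
Backward induction: V(k, i) = exp(-r*dt) * [p * V(k+1, i) + (1-p) * V(k+1, i+1)]; then take max(V_cont, immediate exercise) for American.
  V(2,0) = exp(-r*dt) * [p*133.294454 + (1-p)*26.410685] = 69.275050; exercise = 69.044791; V(2,0) = max -> 69.275050
  V(2,1) = exp(-r*dt) * [p*26.410685 + (1-p)*0.000000] = 10.617719; exercise = 0.000000; V(2,1) = max -> 10.617719
  V(2,2) = exp(-r*dt) * [p*0.000000 + (1-p)*0.000000] = 0.000000; exercise = 0.000000; V(2,2) = max -> 0.000000
  V(1,0) = exp(-r*dt) * [p*69.275050 + (1-p)*10.617719] = 34.156964; exercise = 26.410685; V(1,0) = max -> 34.156964
  V(1,1) = exp(-r*dt) * [p*10.617719 + (1-p)*0.000000] = 4.268573; exercise = 0.000000; V(1,1) = max -> 4.268573
  V(0,0) = exp(-r*dt) * [p*34.156964 + (1-p)*4.268573] = 16.267371; exercise = 0.000000; V(0,0) = max -> 16.267371


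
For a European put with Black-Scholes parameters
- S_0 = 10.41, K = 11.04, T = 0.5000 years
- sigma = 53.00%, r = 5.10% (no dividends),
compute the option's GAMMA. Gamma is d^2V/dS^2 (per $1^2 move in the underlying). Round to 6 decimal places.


Answer: Gamma = 0.101762

Derivation:
d1 = 0.0986396396; d2 = -0.2761269544
phi(d1) = 0.3970061837; exp(-qT) = 1.0000000000; exp(-rT) = 0.9748223790
Gamma = exp(-qT) * phi(d1) / (S * sigma * sqrt(T)) = 1.0000000000 * 0.3970061837 / (10.4100 * 0.5300 * 0.7071067812) = 0.101762


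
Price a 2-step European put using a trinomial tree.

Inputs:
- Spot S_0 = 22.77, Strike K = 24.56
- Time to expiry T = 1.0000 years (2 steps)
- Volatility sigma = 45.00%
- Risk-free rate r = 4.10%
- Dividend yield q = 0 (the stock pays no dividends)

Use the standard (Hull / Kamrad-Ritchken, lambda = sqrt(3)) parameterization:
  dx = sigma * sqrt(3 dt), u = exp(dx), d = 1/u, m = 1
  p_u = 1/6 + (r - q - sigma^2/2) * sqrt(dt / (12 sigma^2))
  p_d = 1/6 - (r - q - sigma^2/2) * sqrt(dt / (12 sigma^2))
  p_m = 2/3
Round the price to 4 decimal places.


Answer: Price = V(0,0) = 4.3102

Derivation:
dt = T/N = 0.500000; dx = sigma*sqrt(3*dt) = 0.551135
u = exp(dx) = 1.735222; d = 1/u = 0.576295
p_u = 0.139337, p_m = 0.666667, p_d = 0.193997
Discount per step: exp(-r*dt) = 0.979709
Stock lattice S(k, j) with j the centered position index:
  k=0: S(0,+0) = 22.7700
  k=1: S(1,-1) = 13.1222; S(1,+0) = 22.7700; S(1,+1) = 39.5110
  k=2: S(2,-2) = 7.5623; S(2,-1) = 13.1222; S(2,+0) = 22.7700; S(2,+1) = 39.5110; S(2,+2) = 68.5603
Terminal payoffs V(N, j) = max(K - S_T, 0):
  V(2,-2) = 16.997714; V(2,-1) = 11.437758; V(2,+0) = 1.790000; V(2,+1) = 0.000000; V(2,+2) = 0.000000
Backward induction: V(k, j) = exp(-r*dt) * [p_u * V(k+1, j+1) + p_m * V(k+1, j) + p_d * V(k+1, j-1)]
  V(1,-1) = exp(-r*dt) * [p_u*1.790000 + p_m*11.437758 + p_d*16.997714] = 10.945387
  V(1,+0) = exp(-r*dt) * [p_u*0.000000 + p_m*1.790000 + p_d*11.437758] = 3.342981
  V(1,+1) = exp(-r*dt) * [p_u*0.000000 + p_m*0.000000 + p_d*1.790000] = 0.340208
  V(0,+0) = exp(-r*dt) * [p_u*0.340208 + p_m*3.342981 + p_d*10.945387] = 4.310156


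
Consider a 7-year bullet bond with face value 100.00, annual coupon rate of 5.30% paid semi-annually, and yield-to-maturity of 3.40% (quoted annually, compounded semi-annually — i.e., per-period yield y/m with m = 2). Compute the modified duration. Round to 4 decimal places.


Coupon per period c = face * coupon_rate / m = 2.650000
Periods per year m = 2; per-period yield y/m = 0.017000
Number of cashflows N = 14
Cashflows (t years, CF_t, discount factor 1/(1+y/m)^(m*t), PV):
  t = 0.5000: CF_t = 2.650000, DF = 0.983284, PV = 2.605703
  t = 1.0000: CF_t = 2.650000, DF = 0.966848, PV = 2.562147
  t = 1.5000: CF_t = 2.650000, DF = 0.950686, PV = 2.519318
  t = 2.0000: CF_t = 2.650000, DF = 0.934795, PV = 2.477206
  t = 2.5000: CF_t = 2.650000, DF = 0.919169, PV = 2.435797
  t = 3.0000: CF_t = 2.650000, DF = 0.903804, PV = 2.395081
  t = 3.5000: CF_t = 2.650000, DF = 0.888696, PV = 2.355045
  t = 4.0000: CF_t = 2.650000, DF = 0.873841, PV = 2.315678
  t = 4.5000: CF_t = 2.650000, DF = 0.859234, PV = 2.276970
  t = 5.0000: CF_t = 2.650000, DF = 0.844871, PV = 2.238908
  t = 5.5000: CF_t = 2.650000, DF = 0.830748, PV = 2.201483
  t = 6.0000: CF_t = 2.650000, DF = 0.816862, PV = 2.164684
  t = 6.5000: CF_t = 2.650000, DF = 0.803207, PV = 2.128499
  t = 7.0000: CF_t = 102.650000, DF = 0.789781, PV = 81.071015
Price P = sum_t PV_t = 111.747535
First compute Macaulay numerator sum_t t * PV_t:
  t * PV_t at t = 0.5000: 1.302852
  t * PV_t at t = 1.0000: 2.562147
  t * PV_t at t = 1.5000: 3.778977
  t * PV_t at t = 2.0000: 4.954411
  t * PV_t at t = 2.5000: 6.089493
  t * PV_t at t = 3.0000: 7.185242
  t * PV_t at t = 3.5000: 8.242657
  t * PV_t at t = 4.0000: 9.262714
  t * PV_t at t = 4.5000: 10.246365
  t * PV_t at t = 5.0000: 11.194542
  t * PV_t at t = 5.5000: 12.108158
  t * PV_t at t = 6.0000: 12.988102
  t * PV_t at t = 6.5000: 13.835245
  t * PV_t at t = 7.0000: 567.497108
Macaulay duration D = 671.248013 / 111.747535 = 6.006826
Modified duration = D / (1 + y/m) = 6.006826 / (1 + 0.017000) = 5.906417

Answer: Modified duration = 5.9064


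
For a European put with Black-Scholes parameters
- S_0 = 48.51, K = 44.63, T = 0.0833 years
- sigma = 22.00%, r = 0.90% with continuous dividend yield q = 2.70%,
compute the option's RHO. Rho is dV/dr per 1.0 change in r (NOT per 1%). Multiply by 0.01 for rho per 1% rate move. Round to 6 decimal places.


Answer: Rho = -0.387387

Derivation:
d1 = 1.3210339649; d2 = 1.2575381383
phi(d1) = 0.1667092667; exp(-qT) = 0.9977534273; exp(-rT) = 0.9992505810
N(-d2) = 0.1042794190
Rho = -K*T*exp(-rT)*N(-d2) = -44.6300 * 0.0833 * 0.9992505810 * 0.1042794190 = -0.387387


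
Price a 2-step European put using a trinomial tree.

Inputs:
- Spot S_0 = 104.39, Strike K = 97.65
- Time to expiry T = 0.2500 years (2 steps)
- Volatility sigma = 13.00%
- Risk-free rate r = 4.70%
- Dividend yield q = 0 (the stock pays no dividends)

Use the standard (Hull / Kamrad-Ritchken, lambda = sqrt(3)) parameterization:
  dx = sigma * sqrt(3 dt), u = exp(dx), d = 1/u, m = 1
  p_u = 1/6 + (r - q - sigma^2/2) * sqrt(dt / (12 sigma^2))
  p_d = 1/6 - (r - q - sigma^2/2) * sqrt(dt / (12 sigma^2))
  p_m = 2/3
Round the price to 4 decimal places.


dt = T/N = 0.125000; dx = sigma*sqrt(3*dt) = 0.079608
u = exp(dx) = 1.082863; d = 1/u = 0.923478
p_u = 0.196932, p_m = 0.666667, p_d = 0.136401
Discount per step: exp(-r*dt) = 0.994142
Stock lattice S(k, j) with j the centered position index:
  k=0: S(0,+0) = 104.3900
  k=1: S(1,-1) = 96.4019; S(1,+0) = 104.3900; S(1,+1) = 113.0401
  k=2: S(2,-2) = 89.0250; S(2,-1) = 96.4019; S(2,+0) = 104.3900; S(2,+1) = 113.0401; S(2,+2) = 122.4069
Terminal payoffs V(N, j) = max(K - S_T, 0):
  V(2,-2) = 8.625016; V(2,-1) = 1.248143; V(2,+0) = 0.000000; V(2,+1) = 0.000000; V(2,+2) = 0.000000
Backward induction: V(k, j) = exp(-r*dt) * [p_u * V(k+1, j+1) + p_m * V(k+1, j) + p_d * V(k+1, j-1)]
  V(1,-1) = exp(-r*dt) * [p_u*0.000000 + p_m*1.248143 + p_d*8.625016] = 1.996793
  V(1,+0) = exp(-r*dt) * [p_u*0.000000 + p_m*0.000000 + p_d*1.248143] = 0.169251
  V(1,+1) = exp(-r*dt) * [p_u*0.000000 + p_m*0.000000 + p_d*0.000000] = 0.000000
  V(0,+0) = exp(-r*dt) * [p_u*0.000000 + p_m*0.169251 + p_d*1.996793] = 0.382943

Answer: Price = V(0,0) = 0.3829


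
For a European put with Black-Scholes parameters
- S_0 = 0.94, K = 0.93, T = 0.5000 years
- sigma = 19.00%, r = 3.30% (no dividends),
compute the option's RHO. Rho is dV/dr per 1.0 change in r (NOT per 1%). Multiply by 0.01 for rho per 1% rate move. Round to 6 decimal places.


d1 = 0.2695959163; d2 = 0.1352456279
phi(d1) = 0.3847045999; exp(-qT) = 1.0000000000; exp(-rT) = 0.9836353794
N(-d2) = 0.4462088363
Rho = -K*T*exp(-rT)*N(-d2) = -0.9300 * 0.5000 * 0.9836353794 * 0.4462088363 = -0.204092

Answer: Rho = -0.204092


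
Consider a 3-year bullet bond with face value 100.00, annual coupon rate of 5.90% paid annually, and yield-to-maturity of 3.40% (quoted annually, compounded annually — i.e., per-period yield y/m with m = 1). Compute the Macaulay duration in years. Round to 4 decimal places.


Coupon per period c = face * coupon_rate / m = 5.900000
Periods per year m = 1; per-period yield y/m = 0.034000
Number of cashflows N = 3
Cashflows (t years, CF_t, discount factor 1/(1+y/m)^(m*t), PV):
  t = 1.0000: CF_t = 5.900000, DF = 0.967118, PV = 5.705996
  t = 2.0000: CF_t = 5.900000, DF = 0.935317, PV = 5.518372
  t = 3.0000: CF_t = 105.900000, DF = 0.904562, PV = 95.793126
Price P = sum_t PV_t = 107.017493
Macaulay numerator sum_t t * PV_t:
  t * PV_t at t = 1.0000: 5.705996
  t * PV_t at t = 2.0000: 11.036743
  t * PV_t at t = 3.0000: 287.379377
Macaulay duration D = (sum_t t * PV_t) / P = 304.122116 / 107.017493 = 2.841798

Answer: Macaulay duration = 2.8418 years


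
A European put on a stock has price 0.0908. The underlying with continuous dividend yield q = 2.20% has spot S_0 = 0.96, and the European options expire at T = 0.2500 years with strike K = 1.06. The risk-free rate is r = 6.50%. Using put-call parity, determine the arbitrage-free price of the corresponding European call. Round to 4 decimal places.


Answer: Call price = 0.0026

Derivation:
Put-call parity: C - P = S_0 * exp(-qT) - K * exp(-rT).
S_0 * exp(-qT) = 0.9600 * 0.99451510 = 0.95473449
K * exp(-rT) = 1.0600 * 0.98388132 = 1.04291420
C = P + S*exp(-qT) - K*exp(-rT)
C = 0.0908 + 0.95473449 - 1.04291420 = 0.0026


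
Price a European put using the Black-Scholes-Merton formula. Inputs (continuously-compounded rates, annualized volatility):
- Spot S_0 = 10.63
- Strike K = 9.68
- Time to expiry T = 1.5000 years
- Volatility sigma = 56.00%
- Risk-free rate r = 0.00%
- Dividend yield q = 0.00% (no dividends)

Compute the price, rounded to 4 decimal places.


d1 = (ln(S/K) + (r - q + 0.5*sigma^2) * T) / (sigma * sqrt(T)) = 0.47942680
d2 = d1 - sigma * sqrt(T) = -0.20643032
exp(-rT) = 1.00000000; exp(-qT) = 1.00000000
P = K * exp(-rT) * N(-d2) - S_0 * exp(-qT) * N(-d1)
N(-d1) = 0.31581751; N(-d2) = 0.58177261
P = 9.6800 * 1.00000000 * 0.58177261 - 10.6300 * 1.00000000 * 0.31581751 = 2.2744

Answer: Price = 2.2744


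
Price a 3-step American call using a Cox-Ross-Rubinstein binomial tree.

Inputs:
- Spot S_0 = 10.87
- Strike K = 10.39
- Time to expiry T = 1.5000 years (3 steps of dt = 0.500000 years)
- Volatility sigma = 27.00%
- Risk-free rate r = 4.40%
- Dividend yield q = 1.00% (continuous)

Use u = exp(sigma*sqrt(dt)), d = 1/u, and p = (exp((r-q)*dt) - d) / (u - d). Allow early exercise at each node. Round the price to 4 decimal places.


dt = T/N = 0.500000
u = exp(sigma*sqrt(dt)) = 1.210361; d = 1/u = 0.826200
p = (exp((r-q)*dt) - d) / (u - d) = 0.497045
Discount per step: exp(-r*dt) = 0.978240
Stock lattice S(k, i) with i counting down-moves:
  k=0: S(0,0) = 10.8700
  k=1: S(1,0) = 13.1566; S(1,1) = 8.9808
  k=2: S(2,0) = 15.9243; S(2,1) = 10.8700; S(2,2) = 7.4199
  k=3: S(3,0) = 19.2741; S(3,1) = 13.1566; S(3,2) = 8.9808; S(3,3) = 6.1303
Terminal payoffs V(N, i) = max(S_T - K, 0):
  V(3,0) = 8.884119; V(3,1) = 2.766626; V(3,2) = 0.000000; V(3,3) = 0.000000
Backward induction: V(k, i) = exp(-r*dt) * [p * V(k+1, i) + (1-p) * V(k+1, i+1)]; then take max(V_cont, immediate exercise) for American.
  V(2,0) = exp(-r*dt) * [p*8.884119 + (1-p)*2.766626] = 5.680931; exercise = 5.534270; V(2,0) = max -> 5.680931
  V(2,1) = exp(-r*dt) * [p*2.766626 + (1-p)*0.000000] = 1.345216; exercise = 0.480000; V(2,1) = max -> 1.345216
  V(2,2) = exp(-r*dt) * [p*0.000000 + (1-p)*0.000000] = 0.000000; exercise = 0.000000; V(2,2) = max -> 0.000000
  V(1,0) = exp(-r*dt) * [p*5.680931 + (1-p)*1.345216] = 3.424098; exercise = 2.766626; V(1,0) = max -> 3.424098
  V(1,1) = exp(-r*dt) * [p*1.345216 + (1-p)*0.000000] = 0.654084; exercise = 0.000000; V(1,1) = max -> 0.654084
  V(0,0) = exp(-r*dt) * [p*3.424098 + (1-p)*0.654084] = 1.986714; exercise = 0.480000; V(0,0) = max -> 1.986714

Answer: Price = V(0,0) = 1.9867


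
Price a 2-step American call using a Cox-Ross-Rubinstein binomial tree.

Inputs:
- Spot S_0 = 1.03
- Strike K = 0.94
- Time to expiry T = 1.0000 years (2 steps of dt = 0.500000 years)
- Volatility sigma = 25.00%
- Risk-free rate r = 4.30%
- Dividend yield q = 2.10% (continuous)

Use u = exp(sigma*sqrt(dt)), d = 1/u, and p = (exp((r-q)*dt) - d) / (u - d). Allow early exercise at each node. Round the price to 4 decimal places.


dt = T/N = 0.500000
u = exp(sigma*sqrt(dt)) = 1.193365; d = 1/u = 0.837967
p = (exp((r-q)*dt) - d) / (u - d) = 0.487043
Discount per step: exp(-r*dt) = 0.978729
Stock lattice S(k, i) with i counting down-moves:
  k=0: S(0,0) = 1.0300
  k=1: S(1,0) = 1.2292; S(1,1) = 0.8631
  k=2: S(2,0) = 1.4668; S(2,1) = 1.0300; S(2,2) = 0.7233
Terminal payoffs V(N, i) = max(S_T - K, 0):
  V(2,0) = 0.526843; V(2,1) = 0.090000; V(2,2) = 0.000000
Backward induction: V(k, i) = exp(-r*dt) * [p * V(k+1, i) + (1-p) * V(k+1, i+1)]; then take max(V_cont, immediate exercise) for American.
  V(1,0) = exp(-r*dt) * [p*0.526843 + (1-p)*0.090000] = 0.296321; exercise = 0.289166; V(1,0) = max -> 0.296321
  V(1,1) = exp(-r*dt) * [p*0.090000 + (1-p)*0.000000] = 0.042901; exercise = 0.000000; V(1,1) = max -> 0.042901
  V(0,0) = exp(-r*dt) * [p*0.296321 + (1-p)*0.042901] = 0.162790; exercise = 0.090000; V(0,0) = max -> 0.162790

Answer: Price = V(0,0) = 0.1628


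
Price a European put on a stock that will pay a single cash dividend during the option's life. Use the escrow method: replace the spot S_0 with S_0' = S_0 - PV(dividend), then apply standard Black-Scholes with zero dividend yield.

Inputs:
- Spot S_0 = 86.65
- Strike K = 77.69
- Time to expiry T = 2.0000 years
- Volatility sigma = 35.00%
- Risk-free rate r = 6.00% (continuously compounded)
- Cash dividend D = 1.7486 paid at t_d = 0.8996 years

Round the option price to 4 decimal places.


PV(D) = D * exp(-r * t_d) = 1.7486 * 0.94745485 = 1.65671954
S_0' = S_0 - PV(D) = 86.6500 - 1.65671954 = 84.99328046
d1 = (ln(S_0'/K) + (r + sigma^2/2)*T) / (sigma*sqrt(T)) = 0.67143961
d2 = d1 - sigma*sqrt(T) = 0.17646486
exp(-rT) = 0.88692044
N(-d1) = 0.25097026; N(-d2) = 0.42996438
P = K * exp(-rT) * N(-d2) - S_0' * N(-d1) = 77.6900 * 0.88692044 * 0.42996438 - 84.99328046 * 0.25097026 = 8.2958

Answer: Price = 8.2958


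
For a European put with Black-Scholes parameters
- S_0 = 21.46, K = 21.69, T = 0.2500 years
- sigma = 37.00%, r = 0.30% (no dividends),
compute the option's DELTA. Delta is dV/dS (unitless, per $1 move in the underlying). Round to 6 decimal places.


d1 = 0.0389292560; d2 = -0.1460707440
phi(d1) = 0.3986400990; exp(-qT) = 1.0000000000; exp(-rT) = 0.9992502812
N(-d1) = 0.4844733957
Delta = -exp(-qT) * N(-d1) = -1.0000000000 * 0.4844733957 = -0.484473

Answer: Delta = -0.484473


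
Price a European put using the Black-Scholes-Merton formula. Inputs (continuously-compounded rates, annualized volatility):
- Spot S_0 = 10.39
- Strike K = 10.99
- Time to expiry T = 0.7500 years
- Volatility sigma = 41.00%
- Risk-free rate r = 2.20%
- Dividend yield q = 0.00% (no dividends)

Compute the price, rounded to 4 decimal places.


Answer: Price = 1.7130

Derivation:
d1 = (ln(S/K) + (r - q + 0.5*sigma^2) * T) / (sigma * sqrt(T)) = 0.06588985
d2 = d1 - sigma * sqrt(T) = -0.28918056
exp(-rT) = 0.98363538; exp(-qT) = 1.00000000
P = K * exp(-rT) * N(-d2) - S_0 * exp(-qT) * N(-d1)
N(-d1) = 0.47373276; N(-d2) = 0.61377840
P = 10.9900 * 0.98363538 * 0.61377840 - 10.3900 * 1.00000000 * 0.47373276 = 1.7130


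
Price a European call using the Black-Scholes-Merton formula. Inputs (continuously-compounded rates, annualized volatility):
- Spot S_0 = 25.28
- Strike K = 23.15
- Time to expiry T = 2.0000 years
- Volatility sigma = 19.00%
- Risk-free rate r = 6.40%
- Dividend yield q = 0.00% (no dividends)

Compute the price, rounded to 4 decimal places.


d1 = (ln(S/K) + (r - q + 0.5*sigma^2) * T) / (sigma * sqrt(T)) = 0.93828897
d2 = d1 - sigma * sqrt(T) = 0.66958840
exp(-rT) = 0.87985338; exp(-qT) = 1.00000000
C = S_0 * exp(-qT) * N(d1) - K * exp(-rT) * N(d2)
N(d1) = 0.82595204; N(d2) = 0.74843989
C = 25.2800 * 1.00000000 * 0.82595204 - 23.1500 * 0.87985338 * 0.74843989 = 5.6354

Answer: Price = 5.6354


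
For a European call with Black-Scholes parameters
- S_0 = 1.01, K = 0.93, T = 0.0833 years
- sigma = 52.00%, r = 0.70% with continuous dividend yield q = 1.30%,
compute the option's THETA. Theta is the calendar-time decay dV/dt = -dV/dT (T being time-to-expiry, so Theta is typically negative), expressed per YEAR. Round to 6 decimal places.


d1 = 0.6215534002; d2 = 0.4714723555
phi(d1) = 0.3288666769; exp(-qT) = 0.9989176861; exp(-rT) = 0.9994170700
Theta = -S*exp(-qT)*phi(d1)*sigma/(2*sqrt(T)) - r*K*exp(-rT)*N(d2) + q*S*exp(-qT)*N(d1)
N(d1) = 0.7328822146; N(d2) = 0.6813482717; sqrt(T) = 0.2886173938
Term 1 = -1.0100 * 0.9989176861 * 0.3288666769 * 0.5200 / (2 * 0.2886173938) = -0.2988971634
Term 2 = -0.0070 * 0.9300 * 0.9994170700 * 0.6813482717 = -0.0044329916
Term 3 = 0.0130 * 1.0100 * 0.9989176861 * 0.7328822146 = 0.0096123286
Theta = -0.2988971634 + (-0.0044329916) + (0.0096123286) = -0.293718

Answer: Theta = -0.293718


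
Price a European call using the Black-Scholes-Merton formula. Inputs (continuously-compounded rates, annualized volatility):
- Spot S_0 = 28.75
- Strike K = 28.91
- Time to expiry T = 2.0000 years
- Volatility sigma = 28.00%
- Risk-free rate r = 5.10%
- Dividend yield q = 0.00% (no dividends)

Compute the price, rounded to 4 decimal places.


Answer: Price = 5.7518

Derivation:
d1 = (ln(S/K) + (r - q + 0.5*sigma^2) * T) / (sigma * sqrt(T)) = 0.44156346
d2 = d1 - sigma * sqrt(T) = 0.04558367
exp(-rT) = 0.90302955; exp(-qT) = 1.00000000
C = S_0 * exp(-qT) * N(d1) - K * exp(-rT) * N(d2)
N(d1) = 0.67059744; N(d2) = 0.51817896
C = 28.7500 * 1.00000000 * 0.67059744 - 28.9100 * 0.90302955 * 0.51817896 = 5.7518


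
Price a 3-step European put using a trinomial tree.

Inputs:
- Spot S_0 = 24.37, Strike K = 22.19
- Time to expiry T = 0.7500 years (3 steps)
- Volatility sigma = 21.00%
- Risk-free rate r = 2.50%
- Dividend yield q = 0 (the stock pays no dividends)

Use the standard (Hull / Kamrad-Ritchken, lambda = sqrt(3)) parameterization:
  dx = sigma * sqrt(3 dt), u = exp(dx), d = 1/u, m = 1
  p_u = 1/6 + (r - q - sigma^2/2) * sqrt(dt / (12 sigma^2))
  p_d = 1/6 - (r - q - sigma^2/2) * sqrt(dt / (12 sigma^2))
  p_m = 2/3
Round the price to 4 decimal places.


dt = T/N = 0.250000; dx = sigma*sqrt(3*dt) = 0.181865
u = exp(dx) = 1.199453; d = 1/u = 0.833714
p_u = 0.168694, p_m = 0.666667, p_d = 0.164639
Discount per step: exp(-r*dt) = 0.993769
Stock lattice S(k, j) with j the centered position index:
  k=0: S(0,+0) = 24.3700
  k=1: S(1,-1) = 20.3176; S(1,+0) = 24.3700; S(1,+1) = 29.2307
  k=2: S(2,-2) = 16.9391; S(2,-1) = 20.3176; S(2,+0) = 24.3700; S(2,+1) = 29.2307; S(2,+2) = 35.0608
  k=3: S(3,-3) = 14.1223; S(3,-2) = 16.9391; S(3,-1) = 20.3176; S(3,+0) = 24.3700; S(3,+1) = 29.2307; S(3,+2) = 35.0608; S(3,+3) = 42.0538
Terminal payoffs V(N, j) = max(K - S_T, 0):
  V(3,-3) = 8.067675; V(3,-2) = 5.250940; V(3,-1) = 1.872399; V(3,+0) = 0.000000; V(3,+1) = 0.000000; V(3,+2) = 0.000000; V(3,+3) = 0.000000
Backward induction: V(k, j) = exp(-r*dt) * [p_u * V(k+1, j+1) + p_m * V(k+1, j) + p_d * V(k+1, j-1)]
  V(2,-2) = exp(-r*dt) * [p_u*1.872399 + p_m*5.250940 + p_d*8.067675] = 5.112690
  V(2,-1) = exp(-r*dt) * [p_u*0.000000 + p_m*1.872399 + p_d*5.250940] = 2.099612
  V(2,+0) = exp(-r*dt) * [p_u*0.000000 + p_m*0.000000 + p_d*1.872399] = 0.306349
  V(2,+1) = exp(-r*dt) * [p_u*0.000000 + p_m*0.000000 + p_d*0.000000] = 0.000000
  V(2,+2) = exp(-r*dt) * [p_u*0.000000 + p_m*0.000000 + p_d*0.000000] = 0.000000
  V(1,-1) = exp(-r*dt) * [p_u*0.306349 + p_m*2.099612 + p_d*5.112690] = 2.278882
  V(1,+0) = exp(-r*dt) * [p_u*0.000000 + p_m*0.306349 + p_d*2.099612] = 0.546485
  V(1,+1) = exp(-r*dt) * [p_u*0.000000 + p_m*0.000000 + p_d*0.306349] = 0.050123
  V(0,+0) = exp(-r*dt) * [p_u*0.050123 + p_m*0.546485 + p_d*2.278882] = 0.743311

Answer: Price = V(0,0) = 0.7433


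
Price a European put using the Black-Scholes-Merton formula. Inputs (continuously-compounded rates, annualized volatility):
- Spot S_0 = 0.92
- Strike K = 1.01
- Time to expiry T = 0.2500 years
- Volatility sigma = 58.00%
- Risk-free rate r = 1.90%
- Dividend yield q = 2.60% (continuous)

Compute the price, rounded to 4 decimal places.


Answer: Price = 0.1621

Derivation:
d1 = (ln(S/K) + (r - q + 0.5*sigma^2) * T) / (sigma * sqrt(T)) = -0.18286876
d2 = d1 - sigma * sqrt(T) = -0.47286876
exp(-rT) = 0.99526126; exp(-qT) = 0.99352108
P = K * exp(-rT) * N(-d2) - S_0 * exp(-qT) * N(-d1)
N(-d1) = 0.57254950; N(-d2) = 0.68184659
P = 1.0100 * 0.99526126 * 0.68184659 - 0.9200 * 0.99352108 * 0.57254950 = 0.1621


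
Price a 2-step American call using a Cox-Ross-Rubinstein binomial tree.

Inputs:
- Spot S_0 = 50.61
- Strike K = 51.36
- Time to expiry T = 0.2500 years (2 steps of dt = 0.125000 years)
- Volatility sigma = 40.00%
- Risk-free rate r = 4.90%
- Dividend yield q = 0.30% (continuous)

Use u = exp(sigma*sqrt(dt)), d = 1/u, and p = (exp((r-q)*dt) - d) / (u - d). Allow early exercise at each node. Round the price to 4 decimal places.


dt = T/N = 0.125000
u = exp(sigma*sqrt(dt)) = 1.151910; d = 1/u = 0.868123
p = (exp((r-q)*dt) - d) / (u - d) = 0.485024
Discount per step: exp(-r*dt) = 0.993894
Stock lattice S(k, i) with i counting down-moves:
  k=0: S(0,0) = 50.6100
  k=1: S(1,0) = 58.2982; S(1,1) = 43.9357
  k=2: S(2,0) = 67.1542; S(2,1) = 50.6100; S(2,2) = 38.1416
Terminal payoffs V(N, i) = max(S_T - K, 0):
  V(2,0) = 15.794229; V(2,1) = 0.000000; V(2,2) = 0.000000
Backward induction: V(k, i) = exp(-r*dt) * [p * V(k+1, i) + (1-p) * V(k+1, i+1)]; then take max(V_cont, immediate exercise) for American.
  V(1,0) = exp(-r*dt) * [p*15.794229 + (1-p)*0.000000] = 7.613795; exercise = 6.938161; V(1,0) = max -> 7.613795
  V(1,1) = exp(-r*dt) * [p*0.000000 + (1-p)*0.000000] = 0.000000; exercise = 0.000000; V(1,1) = max -> 0.000000
  V(0,0) = exp(-r*dt) * [p*7.613795 + (1-p)*0.000000] = 3.670320; exercise = 0.000000; V(0,0) = max -> 3.670320

Answer: Price = V(0,0) = 3.6703


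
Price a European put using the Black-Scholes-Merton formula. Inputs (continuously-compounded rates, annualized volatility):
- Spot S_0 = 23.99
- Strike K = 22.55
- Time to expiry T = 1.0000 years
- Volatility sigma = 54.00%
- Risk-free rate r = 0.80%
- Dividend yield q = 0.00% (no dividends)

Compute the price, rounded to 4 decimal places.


d1 = (ln(S/K) + (r - q + 0.5*sigma^2) * T) / (sigma * sqrt(T)) = 0.39944817
d2 = d1 - sigma * sqrt(T) = -0.14055183
exp(-rT) = 0.99203191; exp(-qT) = 1.00000000
P = K * exp(-rT) * N(-d2) - S_0 * exp(-qT) * N(-d1)
N(-d1) = 0.34478150; N(-d2) = 0.55588800
P = 22.5500 * 0.99203191 * 0.55588800 - 23.9900 * 1.00000000 * 0.34478150 = 4.1641

Answer: Price = 4.1641


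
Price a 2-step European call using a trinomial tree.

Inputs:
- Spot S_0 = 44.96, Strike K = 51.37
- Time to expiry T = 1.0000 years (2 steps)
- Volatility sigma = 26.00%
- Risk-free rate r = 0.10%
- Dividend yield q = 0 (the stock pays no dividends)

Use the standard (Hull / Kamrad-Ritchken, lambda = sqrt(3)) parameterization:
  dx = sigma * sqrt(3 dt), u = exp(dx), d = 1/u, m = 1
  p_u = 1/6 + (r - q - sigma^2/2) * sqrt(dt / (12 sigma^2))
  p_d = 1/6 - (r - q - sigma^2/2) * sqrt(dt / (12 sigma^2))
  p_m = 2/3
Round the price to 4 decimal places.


dt = T/N = 0.500000; dx = sigma*sqrt(3*dt) = 0.318434
u = exp(dx) = 1.374972; d = 1/u = 0.727287
p_u = 0.140916, p_m = 0.666667, p_d = 0.192418
Discount per step: exp(-r*dt) = 0.999500
Stock lattice S(k, j) with j the centered position index:
  k=0: S(0,+0) = 44.9600
  k=1: S(1,-1) = 32.6988; S(1,+0) = 44.9600; S(1,+1) = 61.8188
  k=2: S(2,-2) = 23.7815; S(2,-1) = 32.6988; S(2,+0) = 44.9600; S(2,+1) = 61.8188; S(2,+2) = 84.9991
Terminal payoffs V(N, j) = max(S_T - K, 0):
  V(2,-2) = 0.000000; V(2,-1) = 0.000000; V(2,+0) = 0.000000; V(2,+1) = 10.448760; V(2,+2) = 33.629089
Backward induction: V(k, j) = exp(-r*dt) * [p_u * V(k+1, j+1) + p_m * V(k+1, j) + p_d * V(k+1, j-1)]
  V(1,-1) = exp(-r*dt) * [p_u*0.000000 + p_m*0.000000 + p_d*0.000000] = 0.000000
  V(1,+0) = exp(-r*dt) * [p_u*10.448760 + p_m*0.000000 + p_d*0.000000] = 1.471657
  V(1,+1) = exp(-r*dt) * [p_u*33.629089 + p_m*10.448760 + p_d*0.000000] = 11.698853
  V(0,+0) = exp(-r*dt) * [p_u*11.698853 + p_m*1.471657 + p_d*0.000000] = 2.628342

Answer: Price = V(0,0) = 2.6283


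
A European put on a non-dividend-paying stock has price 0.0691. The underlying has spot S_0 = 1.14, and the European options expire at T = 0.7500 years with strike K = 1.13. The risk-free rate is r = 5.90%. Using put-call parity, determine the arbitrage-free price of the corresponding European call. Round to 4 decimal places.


Put-call parity: C - P = S_0 * exp(-qT) - K * exp(-rT).
S_0 * exp(-qT) = 1.1400 * 1.00000000 = 1.14000000
K * exp(-rT) = 1.1300 * 0.95671475 = 1.08108767
C = P + S*exp(-qT) - K*exp(-rT)
C = 0.0691 + 1.14000000 - 1.08108767 = 0.1280

Answer: Call price = 0.1280


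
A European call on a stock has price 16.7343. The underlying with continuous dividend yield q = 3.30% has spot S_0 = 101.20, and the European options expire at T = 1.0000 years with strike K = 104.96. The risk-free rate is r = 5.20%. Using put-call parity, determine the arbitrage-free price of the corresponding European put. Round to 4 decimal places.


Put-call parity: C - P = S_0 * exp(-qT) - K * exp(-rT).
S_0 * exp(-qT) = 101.2000 * 0.96753856 = 97.91490223
K * exp(-rT) = 104.9600 * 0.94932887 = 99.64155786
P = C - S*exp(-qT) + K*exp(-rT)
P = 16.7343 - 97.91490223 + 99.64155786 = 18.4610

Answer: Put price = 18.4610


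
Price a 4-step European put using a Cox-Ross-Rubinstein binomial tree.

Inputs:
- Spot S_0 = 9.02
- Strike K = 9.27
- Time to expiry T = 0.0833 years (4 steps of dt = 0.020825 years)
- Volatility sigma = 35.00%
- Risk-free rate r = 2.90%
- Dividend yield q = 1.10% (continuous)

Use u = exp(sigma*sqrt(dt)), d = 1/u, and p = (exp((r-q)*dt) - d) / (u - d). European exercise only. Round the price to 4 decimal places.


dt = T/N = 0.020825
u = exp(sigma*sqrt(dt)) = 1.051805; d = 1/u = 0.950746
p = (exp((r-q)*dt) - d) / (u - d) = 0.491086
Discount per step: exp(-r*dt) = 0.999396
Stock lattice S(k, i) with i counting down-moves:
  k=0: S(0,0) = 9.0200
  k=1: S(1,0) = 9.4873; S(1,1) = 8.5757
  k=2: S(2,0) = 9.9788; S(2,1) = 9.0200; S(2,2) = 8.1533
  k=3: S(3,0) = 10.4957; S(3,1) = 9.4873; S(3,2) = 8.5757; S(3,3) = 7.7518
  k=4: S(4,0) = 11.0395; S(4,1) = 9.9788; S(4,2) = 9.0200; S(4,3) = 8.1533; S(4,4) = 7.3700
Terminal payoffs V(N, i) = max(K - S_T, 0):
  V(4,0) = 0.000000; V(4,1) = 0.000000; V(4,2) = 0.250000; V(4,3) = 1.116655; V(4,4) = 1.900041
Backward induction: V(k, i) = exp(-r*dt) * [p * V(k+1, i) + (1-p) * V(k+1, i+1)].
  V(3,0) = exp(-r*dt) * [p*0.000000 + (1-p)*0.000000] = 0.000000
  V(3,1) = exp(-r*dt) * [p*0.000000 + (1-p)*0.250000] = 0.127152
  V(3,2) = exp(-r*dt) * [p*0.250000 + (1-p)*1.116655] = 0.690636
  V(3,3) = exp(-r*dt) * [p*1.116655 + (1-p)*1.900041] = 1.514417
  V(2,0) = exp(-r*dt) * [p*0.000000 + (1-p)*0.127152] = 0.064670
  V(2,1) = exp(-r*dt) * [p*0.127152 + (1-p)*0.690636] = 0.413667
  V(2,2) = exp(-r*dt) * [p*0.690636 + (1-p)*1.514417] = 1.109200
  V(1,0) = exp(-r*dt) * [p*0.064670 + (1-p)*0.413667] = 0.242134
  V(1,1) = exp(-r*dt) * [p*0.413667 + (1-p)*1.109200] = 0.767170
  V(0,0) = exp(-r*dt) * [p*0.242134 + (1-p)*0.767170] = 0.509025

Answer: Price = V(0,0) = 0.5090


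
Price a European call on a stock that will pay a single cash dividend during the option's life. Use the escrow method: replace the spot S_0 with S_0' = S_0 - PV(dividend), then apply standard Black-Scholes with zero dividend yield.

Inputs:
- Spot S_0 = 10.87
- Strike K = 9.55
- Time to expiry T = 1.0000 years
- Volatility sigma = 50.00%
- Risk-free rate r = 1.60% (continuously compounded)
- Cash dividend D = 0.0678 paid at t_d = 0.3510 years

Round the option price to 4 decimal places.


PV(D) = D * exp(-r * t_d) = 0.0678 * 0.99439974 = 0.06742030
S_0' = S_0 - PV(D) = 10.8700 - 0.06742030 = 10.80257970
d1 = (ln(S_0'/K) + (r + sigma^2/2)*T) / (sigma*sqrt(T)) = 0.52848762
d2 = d1 - sigma*sqrt(T) = 0.02848762
exp(-rT) = 0.98412732
N(d1) = 0.70141953; N(d2) = 0.51136338
C = S_0' * N(d1) - K * exp(-rT) * N(d2) = 10.80257970 * 0.70141953 - 9.5500 * 0.98412732 * 0.51136338 = 2.7711

Answer: Price = 2.7711


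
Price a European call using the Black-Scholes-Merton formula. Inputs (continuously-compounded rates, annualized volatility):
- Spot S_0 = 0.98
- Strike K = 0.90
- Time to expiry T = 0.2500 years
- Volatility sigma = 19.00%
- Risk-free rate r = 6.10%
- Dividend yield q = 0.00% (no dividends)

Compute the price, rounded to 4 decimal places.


d1 = (ln(S/K) + (r - q + 0.5*sigma^2) * T) / (sigma * sqrt(T)) = 1.10442430
d2 = d1 - sigma * sqrt(T) = 1.00942430
exp(-rT) = 0.98486569; exp(-qT) = 1.00000000
C = S_0 * exp(-qT) * N(d1) - K * exp(-rT) * N(d2)
N(d1) = 0.86529544; N(d2) = 0.84361440
C = 0.9800 * 1.00000000 * 0.86529544 - 0.9000 * 0.98486569 * 0.84361440 = 0.1002

Answer: Price = 0.1002


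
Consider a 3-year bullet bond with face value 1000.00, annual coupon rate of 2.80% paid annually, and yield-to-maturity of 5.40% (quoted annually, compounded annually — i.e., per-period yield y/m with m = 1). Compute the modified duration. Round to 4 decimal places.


Answer: Modified duration = 2.7664

Derivation:
Coupon per period c = face * coupon_rate / m = 28.000000
Periods per year m = 1; per-period yield y/m = 0.054000
Number of cashflows N = 3
Cashflows (t years, CF_t, discount factor 1/(1+y/m)^(m*t), PV):
  t = 1.0000: CF_t = 28.000000, DF = 0.948767, PV = 26.565465
  t = 2.0000: CF_t = 28.000000, DF = 0.900158, PV = 25.204426
  t = 3.0000: CF_t = 1028.000000, DF = 0.854040, PV = 877.953030
Price P = sum_t PV_t = 929.722921
First compute Macaulay numerator sum_t t * PV_t:
  t * PV_t at t = 1.0000: 26.565465
  t * PV_t at t = 2.0000: 50.408852
  t * PV_t at t = 3.0000: 2633.859090
Macaulay duration D = 2710.833407 / 929.722921 = 2.915743
Modified duration = D / (1 + y/m) = 2.915743 / (1 + 0.054000) = 2.766360


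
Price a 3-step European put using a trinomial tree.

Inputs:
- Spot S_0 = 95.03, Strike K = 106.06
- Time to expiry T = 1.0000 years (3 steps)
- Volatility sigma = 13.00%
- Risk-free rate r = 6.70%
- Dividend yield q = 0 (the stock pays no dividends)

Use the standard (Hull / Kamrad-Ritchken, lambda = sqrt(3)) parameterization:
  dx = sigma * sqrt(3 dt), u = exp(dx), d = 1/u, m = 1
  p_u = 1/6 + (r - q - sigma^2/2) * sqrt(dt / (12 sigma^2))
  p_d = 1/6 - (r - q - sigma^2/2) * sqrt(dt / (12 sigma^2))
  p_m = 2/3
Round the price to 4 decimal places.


Answer: Price = V(0,0) = 7.2263

Derivation:
dt = T/N = 0.333333; dx = sigma*sqrt(3*dt) = 0.130000
u = exp(dx) = 1.138828; d = 1/u = 0.878095
p_u = 0.241731, p_m = 0.666667, p_d = 0.091603
Discount per step: exp(-r*dt) = 0.977914
Stock lattice S(k, j) with j the centered position index:
  k=0: S(0,+0) = 95.0300
  k=1: S(1,-1) = 83.4454; S(1,+0) = 95.0300; S(1,+1) = 108.2229
  k=2: S(2,-2) = 73.2730; S(2,-1) = 83.4454; S(2,+0) = 95.0300; S(2,+1) = 108.2229; S(2,+2) = 123.2473
  k=3: S(3,-3) = 64.3407; S(3,-2) = 73.2730; S(3,-1) = 83.4454; S(3,+0) = 95.0300; S(3,+1) = 108.2229; S(3,+2) = 123.2473; S(3,+3) = 140.3575
Terminal payoffs V(N, j) = max(K - S_T, 0):
  V(3,-3) = 41.719285; V(3,-2) = 32.786968; V(3,-1) = 22.614591; V(3,+0) = 11.030000; V(3,+1) = 0.000000; V(3,+2) = 0.000000; V(3,+3) = 0.000000
Backward induction: V(k, j) = exp(-r*dt) * [p_u * V(k+1, j+1) + p_m * V(k+1, j) + p_d * V(k+1, j-1)]
  V(2,-2) = exp(-r*dt) * [p_u*22.614591 + p_m*32.786968 + p_d*41.719285] = 30.458326
  V(2,-1) = exp(-r*dt) * [p_u*11.030000 + p_m*22.614591 + p_d*32.786968] = 20.287862
  V(2,+0) = exp(-r*dt) * [p_u*0.000000 + p_m*11.030000 + p_d*22.614591] = 9.216732
  V(2,+1) = exp(-r*dt) * [p_u*0.000000 + p_m*0.000000 + p_d*11.030000] = 0.988061
  V(2,+2) = exp(-r*dt) * [p_u*0.000000 + p_m*0.000000 + p_d*0.000000] = 0.000000
  V(1,-1) = exp(-r*dt) * [p_u*9.216732 + p_m*20.287862 + p_d*30.458326] = 18.133727
  V(1,+0) = exp(-r*dt) * [p_u*0.988061 + p_m*9.216732 + p_d*20.287862] = 8.059727
  V(1,+1) = exp(-r*dt) * [p_u*0.000000 + p_m*0.988061 + p_d*9.216732] = 1.469789
  V(0,+0) = exp(-r*dt) * [p_u*1.469789 + p_m*8.059727 + p_d*18.133727] = 7.226337


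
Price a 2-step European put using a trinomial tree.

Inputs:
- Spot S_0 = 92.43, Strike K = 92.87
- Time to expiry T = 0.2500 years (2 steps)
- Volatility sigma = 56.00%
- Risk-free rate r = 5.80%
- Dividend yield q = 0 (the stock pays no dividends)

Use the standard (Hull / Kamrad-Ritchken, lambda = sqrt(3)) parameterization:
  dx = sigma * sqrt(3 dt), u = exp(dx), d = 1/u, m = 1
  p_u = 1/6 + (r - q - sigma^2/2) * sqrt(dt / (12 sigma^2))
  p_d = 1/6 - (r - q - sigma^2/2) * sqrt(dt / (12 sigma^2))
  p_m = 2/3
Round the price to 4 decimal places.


dt = T/N = 0.125000; dx = sigma*sqrt(3*dt) = 0.342929
u = exp(dx) = 1.409068; d = 1/u = 0.709689
p_u = 0.148660, p_m = 0.666667, p_d = 0.184673
Discount per step: exp(-r*dt) = 0.992776
Stock lattice S(k, j) with j the centered position index:
  k=0: S(0,+0) = 92.4300
  k=1: S(1,-1) = 65.5965; S(1,+0) = 92.4300; S(1,+1) = 130.2402
  k=2: S(2,-2) = 46.5531; S(2,-1) = 65.5965; S(2,+0) = 92.4300; S(2,+1) = 130.2402; S(2,+2) = 183.5173
Terminal payoffs V(N, j) = max(K - S_T, 0):
  V(2,-2) = 46.316859; V(2,-1) = 27.273454; V(2,+0) = 0.440000; V(2,+1) = 0.000000; V(2,+2) = 0.000000
Backward induction: V(k, j) = exp(-r*dt) * [p_u * V(k+1, j+1) + p_m * V(k+1, j) + p_d * V(k+1, j-1)]
  V(1,-1) = exp(-r*dt) * [p_u*0.440000 + p_m*27.273454 + p_d*46.316859] = 26.607596
  V(1,+0) = exp(-r*dt) * [p_u*0.000000 + p_m*0.440000 + p_d*27.273454] = 5.291510
  V(1,+1) = exp(-r*dt) * [p_u*0.000000 + p_m*0.000000 + p_d*0.440000] = 0.080669
  V(0,+0) = exp(-r*dt) * [p_u*0.080669 + p_m*5.291510 + p_d*26.607596] = 8.392314

Answer: Price = V(0,0) = 8.3923


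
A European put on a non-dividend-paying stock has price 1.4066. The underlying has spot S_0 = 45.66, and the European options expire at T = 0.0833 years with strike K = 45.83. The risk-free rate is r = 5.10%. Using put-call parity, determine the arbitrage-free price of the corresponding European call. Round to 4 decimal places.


Answer: Call price = 1.4309

Derivation:
Put-call parity: C - P = S_0 * exp(-qT) - K * exp(-rT).
S_0 * exp(-qT) = 45.6600 * 1.00000000 = 45.66000000
K * exp(-rT) = 45.8300 * 0.99576071 = 45.63571340
C = P + S*exp(-qT) - K*exp(-rT)
C = 1.4066 + 45.66000000 - 45.63571340 = 1.4309
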